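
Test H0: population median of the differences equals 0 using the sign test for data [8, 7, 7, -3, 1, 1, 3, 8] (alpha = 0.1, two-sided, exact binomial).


Step 1: Discard zero differences. Original n = 8; n_eff = number of nonzero differences = 8.
Nonzero differences (with sign): +8, +7, +7, -3, +1, +1, +3, +8
Step 2: Count signs: positive = 7, negative = 1.
Step 3: Under H0: P(positive) = 0.5, so the number of positives S ~ Bin(8, 0.5).
Step 4: Two-sided exact p-value = sum of Bin(8,0.5) probabilities at or below the observed probability = 0.070312.
Step 5: alpha = 0.1. reject H0.

n_eff = 8, pos = 7, neg = 1, p = 0.070312, reject H0.


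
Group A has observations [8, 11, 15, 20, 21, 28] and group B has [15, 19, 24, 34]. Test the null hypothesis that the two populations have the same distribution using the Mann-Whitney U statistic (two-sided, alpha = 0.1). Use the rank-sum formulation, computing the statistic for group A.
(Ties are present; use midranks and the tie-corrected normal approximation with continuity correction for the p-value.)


Step 1: Combine and sort all 10 observations; assign midranks.
sorted (value, group): (8,X), (11,X), (15,X), (15,Y), (19,Y), (20,X), (21,X), (24,Y), (28,X), (34,Y)
ranks: 8->1, 11->2, 15->3.5, 15->3.5, 19->5, 20->6, 21->7, 24->8, 28->9, 34->10
Step 2: Rank sum for X: R1 = 1 + 2 + 3.5 + 6 + 7 + 9 = 28.5.
Step 3: U_X = R1 - n1(n1+1)/2 = 28.5 - 6*7/2 = 28.5 - 21 = 7.5.
       U_Y = n1*n2 - U_X = 24 - 7.5 = 16.5.
Step 4: Ties are present, so use the tie-corrected normal approximation (with continuity correction) for the p-value.
Step 5: p-value = 0.392330; compare to alpha = 0.1. fail to reject H0.

U_X = 7.5, p = 0.392330, fail to reject H0 at alpha = 0.1.


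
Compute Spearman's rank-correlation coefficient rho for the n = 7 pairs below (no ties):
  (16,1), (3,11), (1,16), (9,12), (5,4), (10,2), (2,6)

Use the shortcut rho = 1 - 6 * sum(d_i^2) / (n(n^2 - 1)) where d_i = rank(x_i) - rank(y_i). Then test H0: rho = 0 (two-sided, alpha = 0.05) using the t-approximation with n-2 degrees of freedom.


Step 1: Rank x and y separately (midranks; no ties here).
rank(x): 16->7, 3->3, 1->1, 9->5, 5->4, 10->6, 2->2
rank(y): 1->1, 11->5, 16->7, 12->6, 4->3, 2->2, 6->4
Step 2: d_i = R_x(i) - R_y(i); compute d_i^2.
  (7-1)^2=36, (3-5)^2=4, (1-7)^2=36, (5-6)^2=1, (4-3)^2=1, (6-2)^2=16, (2-4)^2=4
sum(d^2) = 98.
Step 3: rho = 1 - 6*98 / (7*(7^2 - 1)) = 1 - 588/336 = -0.750000.
Step 4: Under H0, t = rho * sqrt((n-2)/(1-rho^2)) = -2.5355 ~ t(5).
Step 5: Two-sided p-value from the t-distribution with 5 df = 0.052181.
Step 6: alpha = 0.05. fail to reject H0.

rho = -0.7500, p = 0.052181, fail to reject H0 at alpha = 0.05.


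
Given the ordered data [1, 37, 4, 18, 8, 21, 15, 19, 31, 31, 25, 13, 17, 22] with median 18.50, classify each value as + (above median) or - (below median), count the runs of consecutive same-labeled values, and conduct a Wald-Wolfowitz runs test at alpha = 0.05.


Step 1: Compute median = 18.50; label A = above, B = below.
Labels in order: BABBBABAAAABBA  (n_A = 7, n_B = 7)
Step 2: Count runs R = 8.
Step 3: Under H0 (random ordering), E[R] = 2*n_A*n_B/(n_A+n_B) + 1 = 2*7*7/14 + 1 = 8.0000.
        Var[R] = 2*n_A*n_B*(2*n_A*n_B - n_A - n_B) / ((n_A+n_B)^2 * (n_A+n_B-1)) = 8232/2548 = 3.2308.
        SD[R] = 1.7974.
Step 4: R = E[R], so z = 0 with no continuity correction.
Step 5: Two-sided p-value via normal approximation = 2*(1 - Phi(|z|)) = 1.000000.
Step 6: alpha = 0.05. fail to reject H0.

R = 8, z = 0.0000, p = 1.000000, fail to reject H0.


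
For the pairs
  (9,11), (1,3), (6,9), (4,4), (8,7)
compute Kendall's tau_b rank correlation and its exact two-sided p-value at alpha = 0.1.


Step 1: Enumerate the 10 unordered pairs (i,j) with i<j and classify each by sign(x_j-x_i) * sign(y_j-y_i).
  (1,2):dx=-8,dy=-8->C; (1,3):dx=-3,dy=-2->C; (1,4):dx=-5,dy=-7->C; (1,5):dx=-1,dy=-4->C
  (2,3):dx=+5,dy=+6->C; (2,4):dx=+3,dy=+1->C; (2,5):dx=+7,dy=+4->C; (3,4):dx=-2,dy=-5->C
  (3,5):dx=+2,dy=-2->D; (4,5):dx=+4,dy=+3->C
Step 2: C = 9, D = 1, total pairs = 10.
Step 3: tau = (C - D)/(n(n-1)/2) = (9 - 1)/10 = 0.800000.
Step 4: Exact two-sided p-value (enumerate n! = 120 permutations of y under H0): p = 0.083333.
Step 5: alpha = 0.1. reject H0.

tau_b = 0.8000 (C=9, D=1), p = 0.083333, reject H0.


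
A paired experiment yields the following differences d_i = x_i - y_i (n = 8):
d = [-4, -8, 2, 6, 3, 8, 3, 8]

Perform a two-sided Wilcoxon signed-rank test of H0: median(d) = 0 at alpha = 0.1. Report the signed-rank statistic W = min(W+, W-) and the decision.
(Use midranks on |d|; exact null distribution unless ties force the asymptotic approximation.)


Step 1: Drop any zero differences (none here) and take |d_i|.
|d| = [4, 8, 2, 6, 3, 8, 3, 8]
Step 2: Midrank |d_i| (ties get averaged ranks).
ranks: |4|->4, |8|->7, |2|->1, |6|->5, |3|->2.5, |8|->7, |3|->2.5, |8|->7
Step 3: Attach original signs; sum ranks with positive sign and with negative sign.
W+ = 1 + 5 + 2.5 + 7 + 2.5 + 7 = 25
W- = 4 + 7 = 11
(Check: W+ + W- = 36 should equal n(n+1)/2 = 36.)
Step 4: Test statistic W = min(W+, W-) = 11.
Step 5: Ties in |d|, so use the tie-corrected normal approximation.
        E[W] = n(n+1)/4 = 8*9/4 = 18.
        Tie groups: |d|=3 (t=2), |d|=8 (t=3); sum(t^3 - t) = 30.
        Var[W] = n(n+1)(2n+1)/24 - sum(t^3-t)/48 = 1224/24 - 30/48 = 50.375.
        z = (W - E[W]) / sqrt(Var[W]) = (11 - 18) / 7.0975 = -0.9863.
        Two-sided p = 2*Phi(z) = 0.324007.
Step 6: alpha = 0.1. fail to reject H0.

W+ = 25, W- = 11, W = min = 11, p = 0.324007, fail to reject H0.


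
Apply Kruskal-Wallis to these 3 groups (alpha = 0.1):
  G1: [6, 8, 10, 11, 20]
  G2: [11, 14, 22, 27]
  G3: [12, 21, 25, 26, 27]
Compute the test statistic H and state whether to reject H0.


Step 1: Combine all N = 14 observations and assign midranks.
sorted (value, group, rank): (6,G1,1), (8,G1,2), (10,G1,3), (11,G1,4.5), (11,G2,4.5), (12,G3,6), (14,G2,7), (20,G1,8), (21,G3,9), (22,G2,10), (25,G3,11), (26,G3,12), (27,G2,13.5), (27,G3,13.5)
Step 2: Sum ranks within each group.
R_1 = 18.5 (n_1 = 5)
R_2 = 35 (n_2 = 4)
R_3 = 51.5 (n_3 = 5)
Step 3: H = 12/(N(N+1)) * sum(R_i^2/n_i) - 3(N+1)
     = 12/(14*15) * (18.5^2/5 + 35^2/4 + 51.5^2/5) - 3*15
     = 0.057143 * 905.15 - 45
     = 6.722857.
Step 4: Ties present; correction factor C = 1 - 12/(14^3 - 14) = 0.995604. Corrected H = 6.722857 / 0.995604 = 6.752539.
Step 5: Under H0, H ~ chi^2(2); p-value = 0.034175.
Step 6: alpha = 0.1. reject H0.

H = 6.7525, df = 2, p = 0.034175, reject H0.


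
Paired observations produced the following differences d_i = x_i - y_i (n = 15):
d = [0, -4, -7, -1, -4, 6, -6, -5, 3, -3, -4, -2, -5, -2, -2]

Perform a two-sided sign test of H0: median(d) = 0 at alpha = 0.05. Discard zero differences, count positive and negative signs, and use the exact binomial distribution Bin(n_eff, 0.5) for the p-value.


Step 1: Discard zero differences. Original n = 15; n_eff = number of nonzero differences = 14.
Nonzero differences (with sign): -4, -7, -1, -4, +6, -6, -5, +3, -3, -4, -2, -5, -2, -2
Step 2: Count signs: positive = 2, negative = 12.
Step 3: Under H0: P(positive) = 0.5, so the number of positives S ~ Bin(14, 0.5).
Step 4: Two-sided exact p-value = sum of Bin(14,0.5) probabilities at or below the observed probability = 0.012939.
Step 5: alpha = 0.05. reject H0.

n_eff = 14, pos = 2, neg = 12, p = 0.012939, reject H0.


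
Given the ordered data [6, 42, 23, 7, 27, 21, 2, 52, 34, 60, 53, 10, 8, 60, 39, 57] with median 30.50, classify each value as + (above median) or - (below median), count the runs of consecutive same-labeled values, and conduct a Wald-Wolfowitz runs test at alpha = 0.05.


Step 1: Compute median = 30.50; label A = above, B = below.
Labels in order: BABBBBBAAAABBAAA  (n_A = 8, n_B = 8)
Step 2: Count runs R = 6.
Step 3: Under H0 (random ordering), E[R] = 2*n_A*n_B/(n_A+n_B) + 1 = 2*8*8/16 + 1 = 9.0000.
        Var[R] = 2*n_A*n_B*(2*n_A*n_B - n_A - n_B) / ((n_A+n_B)^2 * (n_A+n_B-1)) = 14336/3840 = 3.7333.
        SD[R] = 1.9322.
Step 4: Continuity-corrected z = (R + 0.5 - E[R]) / SD[R] = (6 + 0.5 - 9.0000) / 1.9322 = -1.2939.
Step 5: Two-sided p-value via normal approximation = 2*(1 - Phi(|z|)) = 0.195709.
Step 6: alpha = 0.05. fail to reject H0.

R = 6, z = -1.2939, p = 0.195709, fail to reject H0.


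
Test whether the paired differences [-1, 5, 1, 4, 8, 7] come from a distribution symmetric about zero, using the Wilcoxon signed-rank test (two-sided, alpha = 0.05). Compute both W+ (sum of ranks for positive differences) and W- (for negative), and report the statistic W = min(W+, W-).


Step 1: Drop any zero differences (none here) and take |d_i|.
|d| = [1, 5, 1, 4, 8, 7]
Step 2: Midrank |d_i| (ties get averaged ranks).
ranks: |1|->1.5, |5|->4, |1|->1.5, |4|->3, |8|->6, |7|->5
Step 3: Attach original signs; sum ranks with positive sign and with negative sign.
W+ = 4 + 1.5 + 3 + 6 + 5 = 19.5
W- = 1.5 = 1.5
(Check: W+ + W- = 21 should equal n(n+1)/2 = 21.)
Step 4: Test statistic W = min(W+, W-) = 1.5.
Step 5: Ties in |d|, so use the tie-corrected normal approximation.
        E[W] = n(n+1)/4 = 6*7/4 = 10.5.
        Tie groups: |d|=1 (t=2); sum(t^3 - t) = 6.
        Var[W] = n(n+1)(2n+1)/24 - sum(t^3-t)/48 = 546/24 - 6/48 = 22.625.
        z = (W - E[W]) / sqrt(Var[W]) = (1.5 - 10.5) / 4.7566 = -1.8921.
        Two-sided p = 2*Phi(z) = 0.058475.
Step 6: alpha = 0.05. fail to reject H0.

W+ = 19.5, W- = 1.5, W = min = 1.5, p = 0.058475, fail to reject H0.


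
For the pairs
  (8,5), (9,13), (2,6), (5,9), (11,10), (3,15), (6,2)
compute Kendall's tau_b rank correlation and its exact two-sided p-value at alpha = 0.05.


Step 1: Enumerate the 21 unordered pairs (i,j) with i<j and classify each by sign(x_j-x_i) * sign(y_j-y_i).
  (1,2):dx=+1,dy=+8->C; (1,3):dx=-6,dy=+1->D; (1,4):dx=-3,dy=+4->D; (1,5):dx=+3,dy=+5->C
  (1,6):dx=-5,dy=+10->D; (1,7):dx=-2,dy=-3->C; (2,3):dx=-7,dy=-7->C; (2,4):dx=-4,dy=-4->C
  (2,5):dx=+2,dy=-3->D; (2,6):dx=-6,dy=+2->D; (2,7):dx=-3,dy=-11->C; (3,4):dx=+3,dy=+3->C
  (3,5):dx=+9,dy=+4->C; (3,6):dx=+1,dy=+9->C; (3,7):dx=+4,dy=-4->D; (4,5):dx=+6,dy=+1->C
  (4,6):dx=-2,dy=+6->D; (4,7):dx=+1,dy=-7->D; (5,6):dx=-8,dy=+5->D; (5,7):dx=-5,dy=-8->C
  (6,7):dx=+3,dy=-13->D
Step 2: C = 11, D = 10, total pairs = 21.
Step 3: tau = (C - D)/(n(n-1)/2) = (11 - 10)/21 = 0.047619.
Step 4: Exact two-sided p-value (enumerate n! = 5040 permutations of y under H0): p = 1.000000.
Step 5: alpha = 0.05. fail to reject H0.

tau_b = 0.0476 (C=11, D=10), p = 1.000000, fail to reject H0.


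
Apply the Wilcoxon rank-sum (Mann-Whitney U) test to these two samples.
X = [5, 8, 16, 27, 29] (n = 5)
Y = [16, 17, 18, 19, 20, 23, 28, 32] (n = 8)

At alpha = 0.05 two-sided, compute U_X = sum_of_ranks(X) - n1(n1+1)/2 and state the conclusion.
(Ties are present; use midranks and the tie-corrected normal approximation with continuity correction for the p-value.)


Step 1: Combine and sort all 13 observations; assign midranks.
sorted (value, group): (5,X), (8,X), (16,X), (16,Y), (17,Y), (18,Y), (19,Y), (20,Y), (23,Y), (27,X), (28,Y), (29,X), (32,Y)
ranks: 5->1, 8->2, 16->3.5, 16->3.5, 17->5, 18->6, 19->7, 20->8, 23->9, 27->10, 28->11, 29->12, 32->13
Step 2: Rank sum for X: R1 = 1 + 2 + 3.5 + 10 + 12 = 28.5.
Step 3: U_X = R1 - n1(n1+1)/2 = 28.5 - 5*6/2 = 28.5 - 15 = 13.5.
       U_Y = n1*n2 - U_X = 40 - 13.5 = 26.5.
Step 4: Ties are present, so use the tie-corrected normal approximation (with continuity correction) for the p-value.
Step 5: p-value = 0.379120; compare to alpha = 0.05. fail to reject H0.

U_X = 13.5, p = 0.379120, fail to reject H0 at alpha = 0.05.


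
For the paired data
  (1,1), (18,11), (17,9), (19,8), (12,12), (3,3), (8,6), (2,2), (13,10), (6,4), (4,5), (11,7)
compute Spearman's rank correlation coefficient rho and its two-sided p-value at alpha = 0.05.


Step 1: Rank x and y separately (midranks; no ties here).
rank(x): 1->1, 18->11, 17->10, 19->12, 12->8, 3->3, 8->6, 2->2, 13->9, 6->5, 4->4, 11->7
rank(y): 1->1, 11->11, 9->9, 8->8, 12->12, 3->3, 6->6, 2->2, 10->10, 4->4, 5->5, 7->7
Step 2: d_i = R_x(i) - R_y(i); compute d_i^2.
  (1-1)^2=0, (11-11)^2=0, (10-9)^2=1, (12-8)^2=16, (8-12)^2=16, (3-3)^2=0, (6-6)^2=0, (2-2)^2=0, (9-10)^2=1, (5-4)^2=1, (4-5)^2=1, (7-7)^2=0
sum(d^2) = 36.
Step 3: rho = 1 - 6*36 / (12*(12^2 - 1)) = 1 - 216/1716 = 0.874126.
Step 4: Under H0, t = rho * sqrt((n-2)/(1-rho^2)) = 5.6912 ~ t(10).
Step 5: Two-sided p-value from the t-distribution with 10 df = 0.000201.
Step 6: alpha = 0.05. reject H0.

rho = 0.8741, p = 0.000201, reject H0 at alpha = 0.05.


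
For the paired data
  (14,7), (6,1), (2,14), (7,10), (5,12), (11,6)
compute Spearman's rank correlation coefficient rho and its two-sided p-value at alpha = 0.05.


Step 1: Rank x and y separately (midranks; no ties here).
rank(x): 14->6, 6->3, 2->1, 7->4, 5->2, 11->5
rank(y): 7->3, 1->1, 14->6, 10->4, 12->5, 6->2
Step 2: d_i = R_x(i) - R_y(i); compute d_i^2.
  (6-3)^2=9, (3-1)^2=4, (1-6)^2=25, (4-4)^2=0, (2-5)^2=9, (5-2)^2=9
sum(d^2) = 56.
Step 3: rho = 1 - 6*56 / (6*(6^2 - 1)) = 1 - 336/210 = -0.600000.
Step 4: Under H0, t = rho * sqrt((n-2)/(1-rho^2)) = -1.5000 ~ t(4).
Step 5: Two-sided p-value from the t-distribution with 4 df = 0.208000.
Step 6: alpha = 0.05. fail to reject H0.

rho = -0.6000, p = 0.208000, fail to reject H0 at alpha = 0.05.


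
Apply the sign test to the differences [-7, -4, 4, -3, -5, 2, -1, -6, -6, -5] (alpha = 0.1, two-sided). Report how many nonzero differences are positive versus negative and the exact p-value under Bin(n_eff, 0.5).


Step 1: Discard zero differences. Original n = 10; n_eff = number of nonzero differences = 10.
Nonzero differences (with sign): -7, -4, +4, -3, -5, +2, -1, -6, -6, -5
Step 2: Count signs: positive = 2, negative = 8.
Step 3: Under H0: P(positive) = 0.5, so the number of positives S ~ Bin(10, 0.5).
Step 4: Two-sided exact p-value = sum of Bin(10,0.5) probabilities at or below the observed probability = 0.109375.
Step 5: alpha = 0.1. fail to reject H0.

n_eff = 10, pos = 2, neg = 8, p = 0.109375, fail to reject H0.


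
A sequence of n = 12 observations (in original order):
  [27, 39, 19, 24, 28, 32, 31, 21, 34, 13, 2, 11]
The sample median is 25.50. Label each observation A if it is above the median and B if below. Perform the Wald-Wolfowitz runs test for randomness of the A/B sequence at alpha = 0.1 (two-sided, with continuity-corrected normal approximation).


Step 1: Compute median = 25.50; label A = above, B = below.
Labels in order: AABBAAABABBB  (n_A = 6, n_B = 6)
Step 2: Count runs R = 6.
Step 3: Under H0 (random ordering), E[R] = 2*n_A*n_B/(n_A+n_B) + 1 = 2*6*6/12 + 1 = 7.0000.
        Var[R] = 2*n_A*n_B*(2*n_A*n_B - n_A - n_B) / ((n_A+n_B)^2 * (n_A+n_B-1)) = 4320/1584 = 2.7273.
        SD[R] = 1.6514.
Step 4: Continuity-corrected z = (R + 0.5 - E[R]) / SD[R] = (6 + 0.5 - 7.0000) / 1.6514 = -0.3028.
Step 5: Two-sided p-value via normal approximation = 2*(1 - Phi(|z|)) = 0.762069.
Step 6: alpha = 0.1. fail to reject H0.

R = 6, z = -0.3028, p = 0.762069, fail to reject H0.


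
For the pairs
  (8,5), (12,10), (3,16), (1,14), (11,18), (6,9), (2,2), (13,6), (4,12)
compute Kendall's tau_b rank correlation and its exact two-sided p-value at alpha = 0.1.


Step 1: Enumerate the 36 unordered pairs (i,j) with i<j and classify each by sign(x_j-x_i) * sign(y_j-y_i).
  (1,2):dx=+4,dy=+5->C; (1,3):dx=-5,dy=+11->D; (1,4):dx=-7,dy=+9->D; (1,5):dx=+3,dy=+13->C
  (1,6):dx=-2,dy=+4->D; (1,7):dx=-6,dy=-3->C; (1,8):dx=+5,dy=+1->C; (1,9):dx=-4,dy=+7->D
  (2,3):dx=-9,dy=+6->D; (2,4):dx=-11,dy=+4->D; (2,5):dx=-1,dy=+8->D; (2,6):dx=-6,dy=-1->C
  (2,7):dx=-10,dy=-8->C; (2,8):dx=+1,dy=-4->D; (2,9):dx=-8,dy=+2->D; (3,4):dx=-2,dy=-2->C
  (3,5):dx=+8,dy=+2->C; (3,6):dx=+3,dy=-7->D; (3,7):dx=-1,dy=-14->C; (3,8):dx=+10,dy=-10->D
  (3,9):dx=+1,dy=-4->D; (4,5):dx=+10,dy=+4->C; (4,6):dx=+5,dy=-5->D; (4,7):dx=+1,dy=-12->D
  (4,8):dx=+12,dy=-8->D; (4,9):dx=+3,dy=-2->D; (5,6):dx=-5,dy=-9->C; (5,7):dx=-9,dy=-16->C
  (5,8):dx=+2,dy=-12->D; (5,9):dx=-7,dy=-6->C; (6,7):dx=-4,dy=-7->C; (6,8):dx=+7,dy=-3->D
  (6,9):dx=-2,dy=+3->D; (7,8):dx=+11,dy=+4->C; (7,9):dx=+2,dy=+10->C; (8,9):dx=-9,dy=+6->D
Step 2: C = 16, D = 20, total pairs = 36.
Step 3: tau = (C - D)/(n(n-1)/2) = (16 - 20)/36 = -0.111111.
Step 4: Exact two-sided p-value (enumerate n! = 362880 permutations of y under H0): p = 0.761414.
Step 5: alpha = 0.1. fail to reject H0.

tau_b = -0.1111 (C=16, D=20), p = 0.761414, fail to reject H0.


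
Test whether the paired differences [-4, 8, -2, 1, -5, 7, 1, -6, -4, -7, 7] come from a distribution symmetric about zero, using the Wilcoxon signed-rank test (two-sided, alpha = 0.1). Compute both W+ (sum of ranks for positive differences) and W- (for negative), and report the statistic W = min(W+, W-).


Step 1: Drop any zero differences (none here) and take |d_i|.
|d| = [4, 8, 2, 1, 5, 7, 1, 6, 4, 7, 7]
Step 2: Midrank |d_i| (ties get averaged ranks).
ranks: |4|->4.5, |8|->11, |2|->3, |1|->1.5, |5|->6, |7|->9, |1|->1.5, |6|->7, |4|->4.5, |7|->9, |7|->9
Step 3: Attach original signs; sum ranks with positive sign and with negative sign.
W+ = 11 + 1.5 + 9 + 1.5 + 9 = 32
W- = 4.5 + 3 + 6 + 7 + 4.5 + 9 = 34
(Check: W+ + W- = 66 should equal n(n+1)/2 = 66.)
Step 4: Test statistic W = min(W+, W-) = 32.
Step 5: Ties in |d|, so use the tie-corrected normal approximation.
        E[W] = n(n+1)/4 = 11*12/4 = 33.
        Tie groups: |d|=1 (t=2), |d|=4 (t=2), |d|=7 (t=3); sum(t^3 - t) = 36.
        Var[W] = n(n+1)(2n+1)/24 - sum(t^3-t)/48 = 3036/24 - 36/48 = 125.75.
        z = (W - E[W]) / sqrt(Var[W]) = (32 - 33) / 11.2138 = -0.0892.
        Two-sided p = 2*Phi(z) = 0.928942.
Step 6: alpha = 0.1. fail to reject H0.

W+ = 32, W- = 34, W = min = 32, p = 0.928942, fail to reject H0.


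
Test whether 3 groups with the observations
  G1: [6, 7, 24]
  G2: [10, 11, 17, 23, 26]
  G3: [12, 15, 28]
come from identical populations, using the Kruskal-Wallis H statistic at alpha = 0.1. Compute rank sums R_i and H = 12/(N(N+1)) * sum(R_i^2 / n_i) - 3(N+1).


Step 1: Combine all N = 11 observations and assign midranks.
sorted (value, group, rank): (6,G1,1), (7,G1,2), (10,G2,3), (11,G2,4), (12,G3,5), (15,G3,6), (17,G2,7), (23,G2,8), (24,G1,9), (26,G2,10), (28,G3,11)
Step 2: Sum ranks within each group.
R_1 = 12 (n_1 = 3)
R_2 = 32 (n_2 = 5)
R_3 = 22 (n_3 = 3)
Step 3: H = 12/(N(N+1)) * sum(R_i^2/n_i) - 3(N+1)
     = 12/(11*12) * (12^2/3 + 32^2/5 + 22^2/3) - 3*12
     = 0.090909 * 414.133 - 36
     = 1.648485.
Step 4: No ties, so H is used without correction.
Step 5: Under H0, H ~ chi^2(2); p-value = 0.438567.
Step 6: alpha = 0.1. fail to reject H0.

H = 1.6485, df = 2, p = 0.438567, fail to reject H0.


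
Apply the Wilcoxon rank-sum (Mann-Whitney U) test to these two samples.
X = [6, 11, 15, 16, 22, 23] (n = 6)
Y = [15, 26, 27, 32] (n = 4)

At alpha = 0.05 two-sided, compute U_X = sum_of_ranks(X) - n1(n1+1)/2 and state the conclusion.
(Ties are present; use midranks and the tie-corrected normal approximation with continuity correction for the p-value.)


Step 1: Combine and sort all 10 observations; assign midranks.
sorted (value, group): (6,X), (11,X), (15,X), (15,Y), (16,X), (22,X), (23,X), (26,Y), (27,Y), (32,Y)
ranks: 6->1, 11->2, 15->3.5, 15->3.5, 16->5, 22->6, 23->7, 26->8, 27->9, 32->10
Step 2: Rank sum for X: R1 = 1 + 2 + 3.5 + 5 + 6 + 7 = 24.5.
Step 3: U_X = R1 - n1(n1+1)/2 = 24.5 - 6*7/2 = 24.5 - 21 = 3.5.
       U_Y = n1*n2 - U_X = 24 - 3.5 = 20.5.
Step 4: Ties are present, so use the tie-corrected normal approximation (with continuity correction) for the p-value.
Step 5: p-value = 0.087118; compare to alpha = 0.05. fail to reject H0.

U_X = 3.5, p = 0.087118, fail to reject H0 at alpha = 0.05.


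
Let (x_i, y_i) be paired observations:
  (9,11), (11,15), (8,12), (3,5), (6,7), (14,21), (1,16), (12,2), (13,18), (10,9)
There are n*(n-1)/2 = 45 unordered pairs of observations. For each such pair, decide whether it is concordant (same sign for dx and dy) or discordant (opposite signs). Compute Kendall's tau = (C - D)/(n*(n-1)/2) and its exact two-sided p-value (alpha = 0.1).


Step 1: Enumerate the 45 unordered pairs (i,j) with i<j and classify each by sign(x_j-x_i) * sign(y_j-y_i).
  (1,2):dx=+2,dy=+4->C; (1,3):dx=-1,dy=+1->D; (1,4):dx=-6,dy=-6->C; (1,5):dx=-3,dy=-4->C
  (1,6):dx=+5,dy=+10->C; (1,7):dx=-8,dy=+5->D; (1,8):dx=+3,dy=-9->D; (1,9):dx=+4,dy=+7->C
  (1,10):dx=+1,dy=-2->D; (2,3):dx=-3,dy=-3->C; (2,4):dx=-8,dy=-10->C; (2,5):dx=-5,dy=-8->C
  (2,6):dx=+3,dy=+6->C; (2,7):dx=-10,dy=+1->D; (2,8):dx=+1,dy=-13->D; (2,9):dx=+2,dy=+3->C
  (2,10):dx=-1,dy=-6->C; (3,4):dx=-5,dy=-7->C; (3,5):dx=-2,dy=-5->C; (3,6):dx=+6,dy=+9->C
  (3,7):dx=-7,dy=+4->D; (3,8):dx=+4,dy=-10->D; (3,9):dx=+5,dy=+6->C; (3,10):dx=+2,dy=-3->D
  (4,5):dx=+3,dy=+2->C; (4,6):dx=+11,dy=+16->C; (4,7):dx=-2,dy=+11->D; (4,8):dx=+9,dy=-3->D
  (4,9):dx=+10,dy=+13->C; (4,10):dx=+7,dy=+4->C; (5,6):dx=+8,dy=+14->C; (5,7):dx=-5,dy=+9->D
  (5,8):dx=+6,dy=-5->D; (5,9):dx=+7,dy=+11->C; (5,10):dx=+4,dy=+2->C; (6,7):dx=-13,dy=-5->C
  (6,8):dx=-2,dy=-19->C; (6,9):dx=-1,dy=-3->C; (6,10):dx=-4,dy=-12->C; (7,8):dx=+11,dy=-14->D
  (7,9):dx=+12,dy=+2->C; (7,10):dx=+9,dy=-7->D; (8,9):dx=+1,dy=+16->C; (8,10):dx=-2,dy=+7->D
  (9,10):dx=-3,dy=-9->C
Step 2: C = 29, D = 16, total pairs = 45.
Step 3: tau = (C - D)/(n(n-1)/2) = (29 - 16)/45 = 0.288889.
Step 4: Exact two-sided p-value (enumerate n! = 3628800 permutations of y under H0): p = 0.291248.
Step 5: alpha = 0.1. fail to reject H0.

tau_b = 0.2889 (C=29, D=16), p = 0.291248, fail to reject H0.


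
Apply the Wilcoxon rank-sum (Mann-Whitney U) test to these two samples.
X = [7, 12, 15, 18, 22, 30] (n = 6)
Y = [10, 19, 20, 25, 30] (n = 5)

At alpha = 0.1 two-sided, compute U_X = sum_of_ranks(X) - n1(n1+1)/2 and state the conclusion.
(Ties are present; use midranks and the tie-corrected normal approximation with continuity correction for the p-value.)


Step 1: Combine and sort all 11 observations; assign midranks.
sorted (value, group): (7,X), (10,Y), (12,X), (15,X), (18,X), (19,Y), (20,Y), (22,X), (25,Y), (30,X), (30,Y)
ranks: 7->1, 10->2, 12->3, 15->4, 18->5, 19->6, 20->7, 22->8, 25->9, 30->10.5, 30->10.5
Step 2: Rank sum for X: R1 = 1 + 3 + 4 + 5 + 8 + 10.5 = 31.5.
Step 3: U_X = R1 - n1(n1+1)/2 = 31.5 - 6*7/2 = 31.5 - 21 = 10.5.
       U_Y = n1*n2 - U_X = 30 - 10.5 = 19.5.
Step 4: Ties are present, so use the tie-corrected normal approximation (with continuity correction) for the p-value.
Step 5: p-value = 0.464192; compare to alpha = 0.1. fail to reject H0.

U_X = 10.5, p = 0.464192, fail to reject H0 at alpha = 0.1.


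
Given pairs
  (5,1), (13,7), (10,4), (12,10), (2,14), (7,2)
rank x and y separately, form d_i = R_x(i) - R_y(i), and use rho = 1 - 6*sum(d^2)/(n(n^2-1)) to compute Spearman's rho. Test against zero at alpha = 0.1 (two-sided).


Step 1: Rank x and y separately (midranks; no ties here).
rank(x): 5->2, 13->6, 10->4, 12->5, 2->1, 7->3
rank(y): 1->1, 7->4, 4->3, 10->5, 14->6, 2->2
Step 2: d_i = R_x(i) - R_y(i); compute d_i^2.
  (2-1)^2=1, (6-4)^2=4, (4-3)^2=1, (5-5)^2=0, (1-6)^2=25, (3-2)^2=1
sum(d^2) = 32.
Step 3: rho = 1 - 6*32 / (6*(6^2 - 1)) = 1 - 192/210 = 0.085714.
Step 4: Under H0, t = rho * sqrt((n-2)/(1-rho^2)) = 0.1721 ~ t(4).
Step 5: Two-sided p-value from the t-distribution with 4 df = 0.871743.
Step 6: alpha = 0.1. fail to reject H0.

rho = 0.0857, p = 0.871743, fail to reject H0 at alpha = 0.1.


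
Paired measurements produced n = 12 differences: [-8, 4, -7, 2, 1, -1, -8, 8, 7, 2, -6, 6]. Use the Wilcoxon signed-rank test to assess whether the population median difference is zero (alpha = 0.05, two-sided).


Step 1: Drop any zero differences (none here) and take |d_i|.
|d| = [8, 4, 7, 2, 1, 1, 8, 8, 7, 2, 6, 6]
Step 2: Midrank |d_i| (ties get averaged ranks).
ranks: |8|->11, |4|->5, |7|->8.5, |2|->3.5, |1|->1.5, |1|->1.5, |8|->11, |8|->11, |7|->8.5, |2|->3.5, |6|->6.5, |6|->6.5
Step 3: Attach original signs; sum ranks with positive sign and with negative sign.
W+ = 5 + 3.5 + 1.5 + 11 + 8.5 + 3.5 + 6.5 = 39.5
W- = 11 + 8.5 + 1.5 + 11 + 6.5 = 38.5
(Check: W+ + W- = 78 should equal n(n+1)/2 = 78.)
Step 4: Test statistic W = min(W+, W-) = 38.5.
Step 5: Ties in |d|, so use the tie-corrected normal approximation.
        E[W] = n(n+1)/4 = 12*13/4 = 39.
        Tie groups: |d|=1 (t=2), |d|=2 (t=2), |d|=6 (t=2), |d|=7 (t=2), |d|=8 (t=3); sum(t^3 - t) = 48.
        Var[W] = n(n+1)(2n+1)/24 - sum(t^3-t)/48 = 3900/24 - 48/48 = 161.5.
        z = (W - E[W]) / sqrt(Var[W]) = (38.5 - 39) / 12.7083 = -0.0393.
        Two-sided p = 2*Phi(z) = 0.968616.
Step 6: alpha = 0.05. fail to reject H0.

W+ = 39.5, W- = 38.5, W = min = 38.5, p = 0.968616, fail to reject H0.


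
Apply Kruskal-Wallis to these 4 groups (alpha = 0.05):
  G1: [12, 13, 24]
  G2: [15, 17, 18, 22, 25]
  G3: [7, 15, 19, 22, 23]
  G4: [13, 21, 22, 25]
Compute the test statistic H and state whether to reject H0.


Step 1: Combine all N = 17 observations and assign midranks.
sorted (value, group, rank): (7,G3,1), (12,G1,2), (13,G1,3.5), (13,G4,3.5), (15,G2,5.5), (15,G3,5.5), (17,G2,7), (18,G2,8), (19,G3,9), (21,G4,10), (22,G2,12), (22,G3,12), (22,G4,12), (23,G3,14), (24,G1,15), (25,G2,16.5), (25,G4,16.5)
Step 2: Sum ranks within each group.
R_1 = 20.5 (n_1 = 3)
R_2 = 49 (n_2 = 5)
R_3 = 41.5 (n_3 = 5)
R_4 = 42 (n_4 = 4)
Step 3: H = 12/(N(N+1)) * sum(R_i^2/n_i) - 3(N+1)
     = 12/(17*18) * (20.5^2/3 + 49^2/5 + 41.5^2/5 + 42^2/4) - 3*18
     = 0.039216 * 1405.73 - 54
     = 1.126797.
Step 4: Ties present; correction factor C = 1 - 42/(17^3 - 17) = 0.991422. Corrected H = 1.126797 / 0.991422 = 1.136547.
Step 5: Under H0, H ~ chi^2(3); p-value = 0.768260.
Step 6: alpha = 0.05. fail to reject H0.

H = 1.1365, df = 3, p = 0.768260, fail to reject H0.


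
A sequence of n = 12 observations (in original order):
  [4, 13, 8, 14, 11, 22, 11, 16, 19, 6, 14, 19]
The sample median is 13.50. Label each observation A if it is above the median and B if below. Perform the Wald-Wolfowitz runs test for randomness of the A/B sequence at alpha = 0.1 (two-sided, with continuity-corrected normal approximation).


Step 1: Compute median = 13.50; label A = above, B = below.
Labels in order: BBBABABAABAA  (n_A = 6, n_B = 6)
Step 2: Count runs R = 8.
Step 3: Under H0 (random ordering), E[R] = 2*n_A*n_B/(n_A+n_B) + 1 = 2*6*6/12 + 1 = 7.0000.
        Var[R] = 2*n_A*n_B*(2*n_A*n_B - n_A - n_B) / ((n_A+n_B)^2 * (n_A+n_B-1)) = 4320/1584 = 2.7273.
        SD[R] = 1.6514.
Step 4: Continuity-corrected z = (R - 0.5 - E[R]) / SD[R] = (8 - 0.5 - 7.0000) / 1.6514 = 0.3028.
Step 5: Two-sided p-value via normal approximation = 2*(1 - Phi(|z|)) = 0.762069.
Step 6: alpha = 0.1. fail to reject H0.

R = 8, z = 0.3028, p = 0.762069, fail to reject H0.


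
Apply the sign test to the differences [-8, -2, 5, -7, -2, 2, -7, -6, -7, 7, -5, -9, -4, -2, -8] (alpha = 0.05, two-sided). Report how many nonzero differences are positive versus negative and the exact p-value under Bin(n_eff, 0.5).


Step 1: Discard zero differences. Original n = 15; n_eff = number of nonzero differences = 15.
Nonzero differences (with sign): -8, -2, +5, -7, -2, +2, -7, -6, -7, +7, -5, -9, -4, -2, -8
Step 2: Count signs: positive = 3, negative = 12.
Step 3: Under H0: P(positive) = 0.5, so the number of positives S ~ Bin(15, 0.5).
Step 4: Two-sided exact p-value = sum of Bin(15,0.5) probabilities at or below the observed probability = 0.035156.
Step 5: alpha = 0.05. reject H0.

n_eff = 15, pos = 3, neg = 12, p = 0.035156, reject H0.


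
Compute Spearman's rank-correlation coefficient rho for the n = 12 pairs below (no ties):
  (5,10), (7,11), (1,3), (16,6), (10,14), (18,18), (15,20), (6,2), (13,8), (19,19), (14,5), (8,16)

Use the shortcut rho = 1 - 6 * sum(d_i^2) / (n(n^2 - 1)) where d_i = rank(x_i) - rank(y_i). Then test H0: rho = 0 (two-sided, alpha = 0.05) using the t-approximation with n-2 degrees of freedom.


Step 1: Rank x and y separately (midranks; no ties here).
rank(x): 5->2, 7->4, 1->1, 16->10, 10->6, 18->11, 15->9, 6->3, 13->7, 19->12, 14->8, 8->5
rank(y): 10->6, 11->7, 3->2, 6->4, 14->8, 18->10, 20->12, 2->1, 8->5, 19->11, 5->3, 16->9
Step 2: d_i = R_x(i) - R_y(i); compute d_i^2.
  (2-6)^2=16, (4-7)^2=9, (1-2)^2=1, (10-4)^2=36, (6-8)^2=4, (11-10)^2=1, (9-12)^2=9, (3-1)^2=4, (7-5)^2=4, (12-11)^2=1, (8-3)^2=25, (5-9)^2=16
sum(d^2) = 126.
Step 3: rho = 1 - 6*126 / (12*(12^2 - 1)) = 1 - 756/1716 = 0.559441.
Step 4: Under H0, t = rho * sqrt((n-2)/(1-rho^2)) = 2.1344 ~ t(10).
Step 5: Two-sided p-value from the t-distribution with 10 df = 0.058589.
Step 6: alpha = 0.05. fail to reject H0.

rho = 0.5594, p = 0.058589, fail to reject H0 at alpha = 0.05.


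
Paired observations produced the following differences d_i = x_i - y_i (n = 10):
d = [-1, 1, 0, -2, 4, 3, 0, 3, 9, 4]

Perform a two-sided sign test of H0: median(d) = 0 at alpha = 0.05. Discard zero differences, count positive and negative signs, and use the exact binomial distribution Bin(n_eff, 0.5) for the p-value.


Step 1: Discard zero differences. Original n = 10; n_eff = number of nonzero differences = 8.
Nonzero differences (with sign): -1, +1, -2, +4, +3, +3, +9, +4
Step 2: Count signs: positive = 6, negative = 2.
Step 3: Under H0: P(positive) = 0.5, so the number of positives S ~ Bin(8, 0.5).
Step 4: Two-sided exact p-value = sum of Bin(8,0.5) probabilities at or below the observed probability = 0.289062.
Step 5: alpha = 0.05. fail to reject H0.

n_eff = 8, pos = 6, neg = 2, p = 0.289062, fail to reject H0.


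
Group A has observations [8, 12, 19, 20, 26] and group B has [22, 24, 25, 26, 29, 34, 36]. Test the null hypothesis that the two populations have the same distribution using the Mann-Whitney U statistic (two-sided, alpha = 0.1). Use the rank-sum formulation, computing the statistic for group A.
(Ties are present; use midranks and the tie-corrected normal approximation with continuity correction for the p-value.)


Step 1: Combine and sort all 12 observations; assign midranks.
sorted (value, group): (8,X), (12,X), (19,X), (20,X), (22,Y), (24,Y), (25,Y), (26,X), (26,Y), (29,Y), (34,Y), (36,Y)
ranks: 8->1, 12->2, 19->3, 20->4, 22->5, 24->6, 25->7, 26->8.5, 26->8.5, 29->10, 34->11, 36->12
Step 2: Rank sum for X: R1 = 1 + 2 + 3 + 4 + 8.5 = 18.5.
Step 3: U_X = R1 - n1(n1+1)/2 = 18.5 - 5*6/2 = 18.5 - 15 = 3.5.
       U_Y = n1*n2 - U_X = 35 - 3.5 = 31.5.
Step 4: Ties are present, so use the tie-corrected normal approximation (with continuity correction) for the p-value.
Step 5: p-value = 0.028075; compare to alpha = 0.1. reject H0.

U_X = 3.5, p = 0.028075, reject H0 at alpha = 0.1.


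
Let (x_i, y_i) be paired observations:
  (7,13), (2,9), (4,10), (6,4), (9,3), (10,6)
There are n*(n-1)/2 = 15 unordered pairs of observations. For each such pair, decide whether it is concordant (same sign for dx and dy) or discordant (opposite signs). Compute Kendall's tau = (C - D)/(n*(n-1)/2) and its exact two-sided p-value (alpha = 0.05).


Step 1: Enumerate the 15 unordered pairs (i,j) with i<j and classify each by sign(x_j-x_i) * sign(y_j-y_i).
  (1,2):dx=-5,dy=-4->C; (1,3):dx=-3,dy=-3->C; (1,4):dx=-1,dy=-9->C; (1,5):dx=+2,dy=-10->D
  (1,6):dx=+3,dy=-7->D; (2,3):dx=+2,dy=+1->C; (2,4):dx=+4,dy=-5->D; (2,5):dx=+7,dy=-6->D
  (2,6):dx=+8,dy=-3->D; (3,4):dx=+2,dy=-6->D; (3,5):dx=+5,dy=-7->D; (3,6):dx=+6,dy=-4->D
  (4,5):dx=+3,dy=-1->D; (4,6):dx=+4,dy=+2->C; (5,6):dx=+1,dy=+3->C
Step 2: C = 6, D = 9, total pairs = 15.
Step 3: tau = (C - D)/(n(n-1)/2) = (6 - 9)/15 = -0.200000.
Step 4: Exact two-sided p-value (enumerate n! = 720 permutations of y under H0): p = 0.719444.
Step 5: alpha = 0.05. fail to reject H0.

tau_b = -0.2000 (C=6, D=9), p = 0.719444, fail to reject H0.


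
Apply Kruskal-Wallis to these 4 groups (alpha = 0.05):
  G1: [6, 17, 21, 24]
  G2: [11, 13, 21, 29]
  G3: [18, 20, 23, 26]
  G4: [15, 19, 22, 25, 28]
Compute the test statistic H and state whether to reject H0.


Step 1: Combine all N = 17 observations and assign midranks.
sorted (value, group, rank): (6,G1,1), (11,G2,2), (13,G2,3), (15,G4,4), (17,G1,5), (18,G3,6), (19,G4,7), (20,G3,8), (21,G1,9.5), (21,G2,9.5), (22,G4,11), (23,G3,12), (24,G1,13), (25,G4,14), (26,G3,15), (28,G4,16), (29,G2,17)
Step 2: Sum ranks within each group.
R_1 = 28.5 (n_1 = 4)
R_2 = 31.5 (n_2 = 4)
R_3 = 41 (n_3 = 4)
R_4 = 52 (n_4 = 5)
Step 3: H = 12/(N(N+1)) * sum(R_i^2/n_i) - 3(N+1)
     = 12/(17*18) * (28.5^2/4 + 31.5^2/4 + 41^2/4 + 52^2/5) - 3*18
     = 0.039216 * 1412.17 - 54
     = 1.379412.
Step 4: Ties present; correction factor C = 1 - 6/(17^3 - 17) = 0.998775. Corrected H = 1.379412 / 0.998775 = 1.381104.
Step 5: Under H0, H ~ chi^2(3); p-value = 0.709970.
Step 6: alpha = 0.05. fail to reject H0.

H = 1.3811, df = 3, p = 0.709970, fail to reject H0.


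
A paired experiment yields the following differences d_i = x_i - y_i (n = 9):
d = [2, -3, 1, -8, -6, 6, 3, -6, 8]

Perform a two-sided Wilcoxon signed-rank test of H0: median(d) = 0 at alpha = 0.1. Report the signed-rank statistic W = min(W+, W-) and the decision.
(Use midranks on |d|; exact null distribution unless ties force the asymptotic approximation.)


Step 1: Drop any zero differences (none here) and take |d_i|.
|d| = [2, 3, 1, 8, 6, 6, 3, 6, 8]
Step 2: Midrank |d_i| (ties get averaged ranks).
ranks: |2|->2, |3|->3.5, |1|->1, |8|->8.5, |6|->6, |6|->6, |3|->3.5, |6|->6, |8|->8.5
Step 3: Attach original signs; sum ranks with positive sign and with negative sign.
W+ = 2 + 1 + 6 + 3.5 + 8.5 = 21
W- = 3.5 + 8.5 + 6 + 6 = 24
(Check: W+ + W- = 45 should equal n(n+1)/2 = 45.)
Step 4: Test statistic W = min(W+, W-) = 21.
Step 5: Ties in |d|, so use the tie-corrected normal approximation.
        E[W] = n(n+1)/4 = 9*10/4 = 22.5.
        Tie groups: |d|=3 (t=2), |d|=6 (t=3), |d|=8 (t=2); sum(t^3 - t) = 36.
        Var[W] = n(n+1)(2n+1)/24 - sum(t^3-t)/48 = 1710/24 - 36/48 = 70.5.
        z = (W - E[W]) / sqrt(Var[W]) = (21 - 22.5) / 8.3964 = -0.1786.
        Two-sided p = 2*Phi(z) = 0.858215.
Step 6: alpha = 0.1. fail to reject H0.

W+ = 21, W- = 24, W = min = 21, p = 0.858215, fail to reject H0.


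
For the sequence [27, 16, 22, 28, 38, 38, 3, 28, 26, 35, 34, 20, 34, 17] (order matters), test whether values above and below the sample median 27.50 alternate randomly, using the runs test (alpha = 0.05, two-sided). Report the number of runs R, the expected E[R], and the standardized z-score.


Step 1: Compute median = 27.50; label A = above, B = below.
Labels in order: BBBAAABABAABAB  (n_A = 7, n_B = 7)
Step 2: Count runs R = 9.
Step 3: Under H0 (random ordering), E[R] = 2*n_A*n_B/(n_A+n_B) + 1 = 2*7*7/14 + 1 = 8.0000.
        Var[R] = 2*n_A*n_B*(2*n_A*n_B - n_A - n_B) / ((n_A+n_B)^2 * (n_A+n_B-1)) = 8232/2548 = 3.2308.
        SD[R] = 1.7974.
Step 4: Continuity-corrected z = (R - 0.5 - E[R]) / SD[R] = (9 - 0.5 - 8.0000) / 1.7974 = 0.2782.
Step 5: Two-sided p-value via normal approximation = 2*(1 - Phi(|z|)) = 0.780879.
Step 6: alpha = 0.05. fail to reject H0.

R = 9, z = 0.2782, p = 0.780879, fail to reject H0.


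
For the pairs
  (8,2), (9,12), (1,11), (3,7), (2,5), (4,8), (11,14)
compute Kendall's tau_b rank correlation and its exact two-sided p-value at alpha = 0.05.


Step 1: Enumerate the 21 unordered pairs (i,j) with i<j and classify each by sign(x_j-x_i) * sign(y_j-y_i).
  (1,2):dx=+1,dy=+10->C; (1,3):dx=-7,dy=+9->D; (1,4):dx=-5,dy=+5->D; (1,5):dx=-6,dy=+3->D
  (1,6):dx=-4,dy=+6->D; (1,7):dx=+3,dy=+12->C; (2,3):dx=-8,dy=-1->C; (2,4):dx=-6,dy=-5->C
  (2,5):dx=-7,dy=-7->C; (2,6):dx=-5,dy=-4->C; (2,7):dx=+2,dy=+2->C; (3,4):dx=+2,dy=-4->D
  (3,5):dx=+1,dy=-6->D; (3,6):dx=+3,dy=-3->D; (3,7):dx=+10,dy=+3->C; (4,5):dx=-1,dy=-2->C
  (4,6):dx=+1,dy=+1->C; (4,7):dx=+8,dy=+7->C; (5,6):dx=+2,dy=+3->C; (5,7):dx=+9,dy=+9->C
  (6,7):dx=+7,dy=+6->C
Step 2: C = 14, D = 7, total pairs = 21.
Step 3: tau = (C - D)/(n(n-1)/2) = (14 - 7)/21 = 0.333333.
Step 4: Exact two-sided p-value (enumerate n! = 5040 permutations of y under H0): p = 0.381349.
Step 5: alpha = 0.05. fail to reject H0.

tau_b = 0.3333 (C=14, D=7), p = 0.381349, fail to reject H0.


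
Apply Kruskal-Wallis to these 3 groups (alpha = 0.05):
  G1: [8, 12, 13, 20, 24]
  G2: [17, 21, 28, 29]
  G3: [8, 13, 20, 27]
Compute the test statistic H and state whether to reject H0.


Step 1: Combine all N = 13 observations and assign midranks.
sorted (value, group, rank): (8,G1,1.5), (8,G3,1.5), (12,G1,3), (13,G1,4.5), (13,G3,4.5), (17,G2,6), (20,G1,7.5), (20,G3,7.5), (21,G2,9), (24,G1,10), (27,G3,11), (28,G2,12), (29,G2,13)
Step 2: Sum ranks within each group.
R_1 = 26.5 (n_1 = 5)
R_2 = 40 (n_2 = 4)
R_3 = 24.5 (n_3 = 4)
Step 3: H = 12/(N(N+1)) * sum(R_i^2/n_i) - 3(N+1)
     = 12/(13*14) * (26.5^2/5 + 40^2/4 + 24.5^2/4) - 3*14
     = 0.065934 * 690.513 - 42
     = 3.528297.
Step 4: Ties present; correction factor C = 1 - 18/(13^3 - 13) = 0.991758. Corrected H = 3.528297 / 0.991758 = 3.557618.
Step 5: Under H0, H ~ chi^2(2); p-value = 0.168839.
Step 6: alpha = 0.05. fail to reject H0.

H = 3.5576, df = 2, p = 0.168839, fail to reject H0.


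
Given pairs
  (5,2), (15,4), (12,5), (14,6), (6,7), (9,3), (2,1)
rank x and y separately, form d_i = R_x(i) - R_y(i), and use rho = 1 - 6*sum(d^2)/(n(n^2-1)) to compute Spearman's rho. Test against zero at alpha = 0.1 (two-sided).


Step 1: Rank x and y separately (midranks; no ties here).
rank(x): 5->2, 15->7, 12->5, 14->6, 6->3, 9->4, 2->1
rank(y): 2->2, 4->4, 5->5, 6->6, 7->7, 3->3, 1->1
Step 2: d_i = R_x(i) - R_y(i); compute d_i^2.
  (2-2)^2=0, (7-4)^2=9, (5-5)^2=0, (6-6)^2=0, (3-7)^2=16, (4-3)^2=1, (1-1)^2=0
sum(d^2) = 26.
Step 3: rho = 1 - 6*26 / (7*(7^2 - 1)) = 1 - 156/336 = 0.535714.
Step 4: Under H0, t = rho * sqrt((n-2)/(1-rho^2)) = 1.4186 ~ t(5).
Step 5: Two-sided p-value from the t-distribution with 5 df = 0.215217.
Step 6: alpha = 0.1. fail to reject H0.

rho = 0.5357, p = 0.215217, fail to reject H0 at alpha = 0.1.


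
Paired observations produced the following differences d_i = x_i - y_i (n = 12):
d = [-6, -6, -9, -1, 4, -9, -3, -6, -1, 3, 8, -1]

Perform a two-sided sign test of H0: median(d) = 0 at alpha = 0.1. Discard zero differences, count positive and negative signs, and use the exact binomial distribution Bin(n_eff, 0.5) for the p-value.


Step 1: Discard zero differences. Original n = 12; n_eff = number of nonzero differences = 12.
Nonzero differences (with sign): -6, -6, -9, -1, +4, -9, -3, -6, -1, +3, +8, -1
Step 2: Count signs: positive = 3, negative = 9.
Step 3: Under H0: P(positive) = 0.5, so the number of positives S ~ Bin(12, 0.5).
Step 4: Two-sided exact p-value = sum of Bin(12,0.5) probabilities at or below the observed probability = 0.145996.
Step 5: alpha = 0.1. fail to reject H0.

n_eff = 12, pos = 3, neg = 9, p = 0.145996, fail to reject H0.


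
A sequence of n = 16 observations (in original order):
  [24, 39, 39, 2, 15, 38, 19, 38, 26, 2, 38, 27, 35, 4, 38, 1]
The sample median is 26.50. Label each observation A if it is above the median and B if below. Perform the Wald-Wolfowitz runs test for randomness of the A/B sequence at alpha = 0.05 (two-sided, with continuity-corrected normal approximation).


Step 1: Compute median = 26.50; label A = above, B = below.
Labels in order: BAABBABABBAAABAB  (n_A = 8, n_B = 8)
Step 2: Count runs R = 11.
Step 3: Under H0 (random ordering), E[R] = 2*n_A*n_B/(n_A+n_B) + 1 = 2*8*8/16 + 1 = 9.0000.
        Var[R] = 2*n_A*n_B*(2*n_A*n_B - n_A - n_B) / ((n_A+n_B)^2 * (n_A+n_B-1)) = 14336/3840 = 3.7333.
        SD[R] = 1.9322.
Step 4: Continuity-corrected z = (R - 0.5 - E[R]) / SD[R] = (11 - 0.5 - 9.0000) / 1.9322 = 0.7763.
Step 5: Two-sided p-value via normal approximation = 2*(1 - Phi(|z|)) = 0.437558.
Step 6: alpha = 0.05. fail to reject H0.

R = 11, z = 0.7763, p = 0.437558, fail to reject H0.


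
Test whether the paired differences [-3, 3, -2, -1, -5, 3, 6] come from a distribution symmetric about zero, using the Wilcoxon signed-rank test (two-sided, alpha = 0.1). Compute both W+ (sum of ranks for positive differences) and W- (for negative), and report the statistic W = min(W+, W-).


Step 1: Drop any zero differences (none here) and take |d_i|.
|d| = [3, 3, 2, 1, 5, 3, 6]
Step 2: Midrank |d_i| (ties get averaged ranks).
ranks: |3|->4, |3|->4, |2|->2, |1|->1, |5|->6, |3|->4, |6|->7
Step 3: Attach original signs; sum ranks with positive sign and with negative sign.
W+ = 4 + 4 + 7 = 15
W- = 4 + 2 + 1 + 6 = 13
(Check: W+ + W- = 28 should equal n(n+1)/2 = 28.)
Step 4: Test statistic W = min(W+, W-) = 13.
Step 5: Ties in |d|, so use the tie-corrected normal approximation.
        E[W] = n(n+1)/4 = 7*8/4 = 14.
        Tie groups: |d|=3 (t=3); sum(t^3 - t) = 24.
        Var[W] = n(n+1)(2n+1)/24 - sum(t^3-t)/48 = 840/24 - 24/48 = 34.5.
        z = (W - E[W]) / sqrt(Var[W]) = (13 - 14) / 5.8737 = -0.1703.
        Two-sided p = 2*Phi(z) = 0.864813.
Step 6: alpha = 0.1. fail to reject H0.

W+ = 15, W- = 13, W = min = 13, p = 0.864813, fail to reject H0.
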